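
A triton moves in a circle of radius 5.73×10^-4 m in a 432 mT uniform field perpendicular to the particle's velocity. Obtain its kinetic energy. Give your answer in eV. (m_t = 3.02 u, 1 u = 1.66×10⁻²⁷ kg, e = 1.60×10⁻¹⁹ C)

v = qBr/m = (1×1.60×10^-19)(0.432)(5.73×10^-4) / (5.01×10^-27) = 7900 m/s.
K = ½mv² = 0.5·(5.01×10^-27)·(7900)² = 1.56×10^-19 J = 0.978 eV.

K ≈ 0.978 eV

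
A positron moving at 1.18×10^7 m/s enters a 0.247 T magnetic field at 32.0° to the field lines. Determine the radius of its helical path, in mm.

Only the perpendicular component v⊥ = v sin32.0° = 6.25×10^6 m/s is bent by the field.
r = m v⊥ /(qB) = (9.11×10^-31)(6.25×10^6) / [(1×1.60×10^-19)(0.247)] = 1.44×10^-4 m.

r ≈ 0.144 mm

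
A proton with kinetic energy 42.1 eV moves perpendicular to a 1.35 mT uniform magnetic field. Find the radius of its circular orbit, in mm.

r ≈ 694 mm

Convert the energy: K = 42.1 eV = 6.74×10^-18 J.
v = √(2K/m) = √(2·6.74×10^-18/1.67×10^-27) = 8.98×10^4 m/s.
r = mv/(qB) = (1.67×10^-27)(8.98×10^4) / [(1×1.60×10^-19)(1.35×10^-3)] = 0.694 m.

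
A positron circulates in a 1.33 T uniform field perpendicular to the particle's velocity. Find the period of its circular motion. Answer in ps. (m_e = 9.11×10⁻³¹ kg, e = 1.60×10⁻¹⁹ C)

T ≈ 26.9 ps

The cyclotron period is independent of speed: T = 2πm/(qB).
T = 2π(9.11×10^-31) / [(1×1.60×10^-19)(1.33)] = 2.69×10^-11 s.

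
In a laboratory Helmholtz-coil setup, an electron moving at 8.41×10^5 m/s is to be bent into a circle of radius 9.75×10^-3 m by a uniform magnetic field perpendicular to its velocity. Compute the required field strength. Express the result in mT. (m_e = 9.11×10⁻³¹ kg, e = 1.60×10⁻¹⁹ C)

B ≈ 0.491 mT

qvB = mv²/r gives B = mv/(qr).
B = (9.11×10^-31)(8.41×10^5) / [(1×1.60×10^-19)(9.75×10^-3)] = 4.91×10^-4 T.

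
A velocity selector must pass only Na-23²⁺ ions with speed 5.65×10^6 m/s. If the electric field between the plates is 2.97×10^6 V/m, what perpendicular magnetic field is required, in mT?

B ≈ 526 mT

qE = qvB ⇒ B = E/v = (2.97×10^6) / (5.65×10^6) = 0.526 T.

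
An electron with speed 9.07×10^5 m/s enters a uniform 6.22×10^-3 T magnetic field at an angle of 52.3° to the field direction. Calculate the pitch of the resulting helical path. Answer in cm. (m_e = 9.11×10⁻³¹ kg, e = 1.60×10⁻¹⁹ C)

The velocity component along B is v∥ = v cos52.3° = 5.55×10^5 m/s.
The cyclotron period T = 2πm/(qB) = 5.75×10^-9 s is set by m, q, B alone.
Pitch = v∥·T = (5.55×10^5)(5.75×10^-9) = 3.19×10^-3 m.

pitch ≈ 0.319 cm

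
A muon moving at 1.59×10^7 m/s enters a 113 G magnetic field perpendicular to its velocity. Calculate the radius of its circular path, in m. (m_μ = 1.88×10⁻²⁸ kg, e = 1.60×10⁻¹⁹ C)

The magnetic force provides the centripetal force: qvB = mv²/r, so r = mv/(qB).
r = (1.88×10^-28 kg)(1.59×10^7 m/s) / [(1×1.60×10^-19 C)(0.0113 T)] = 1.65 m.

r ≈ 1.65 m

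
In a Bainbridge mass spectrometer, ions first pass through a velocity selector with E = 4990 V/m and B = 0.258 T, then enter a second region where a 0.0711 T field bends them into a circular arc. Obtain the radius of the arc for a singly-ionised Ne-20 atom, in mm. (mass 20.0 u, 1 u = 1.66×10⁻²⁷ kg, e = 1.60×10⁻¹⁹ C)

r ≈ 56.4 mm

The selector passes v = E/B = 4990/0.258 = 1.93×10^4 m/s.
In the deflection region, r = mv/(qB₂) = (3.32×10^-26)(1.93×10^4) / [(1×1.60×10^-19)(0.0711)] = 0.0564 m.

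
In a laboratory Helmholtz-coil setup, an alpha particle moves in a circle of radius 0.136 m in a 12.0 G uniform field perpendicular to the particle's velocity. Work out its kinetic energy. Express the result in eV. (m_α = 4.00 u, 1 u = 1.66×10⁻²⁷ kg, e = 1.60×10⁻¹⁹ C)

K ≈ 1.28 eV

v = qBr/m = (2×1.60×10^-19)(1.20×10^-3)(0.136) / (6.64×10^-27) = 7870 m/s.
K = ½mv² = 0.5·(6.64×10^-27)·(7870)² = 2.05×10^-19 J = 1.28 eV.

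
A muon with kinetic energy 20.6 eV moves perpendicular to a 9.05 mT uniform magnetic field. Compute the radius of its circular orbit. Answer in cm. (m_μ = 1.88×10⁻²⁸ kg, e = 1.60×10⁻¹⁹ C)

Convert the energy: K = 20.6 eV = 3.30×10^-18 J.
v = √(2K/m) = √(2·3.30×10^-18/1.88×10^-28) = 1.87×10^5 m/s.
r = mv/(qB) = (1.88×10^-28)(1.87×10^5) / [(1×1.60×10^-19)(9.05×10^-3)] = 0.0243 m.

r ≈ 2.43 cm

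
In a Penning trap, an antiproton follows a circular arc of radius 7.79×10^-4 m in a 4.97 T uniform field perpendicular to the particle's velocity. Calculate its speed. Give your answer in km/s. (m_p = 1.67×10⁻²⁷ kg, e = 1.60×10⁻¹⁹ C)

v ≈ 371 km/s

From qvB = mv²/r, v = qBr/m.
v = (1×1.60×10^-19)(4.97)(7.79×10^-4) / (1.67×10^-27) = 3.71×10^5 m/s.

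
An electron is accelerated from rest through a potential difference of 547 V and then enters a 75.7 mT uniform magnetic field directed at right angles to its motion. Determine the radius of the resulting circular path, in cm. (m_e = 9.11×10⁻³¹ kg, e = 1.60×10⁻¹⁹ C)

r ≈ 0.104 cm

The kinetic energy gained is K = qV = (1×1.60×10^-19)(547) = 8.75×10^-17 J.
v = √(2K/m) = 1.39×10^7 m/s.
r = mv/(qB) = (9.11×10^-31)(1.39×10^7) / [(1×1.60×10^-19)(0.0757)] = 1.04×10^-3 m.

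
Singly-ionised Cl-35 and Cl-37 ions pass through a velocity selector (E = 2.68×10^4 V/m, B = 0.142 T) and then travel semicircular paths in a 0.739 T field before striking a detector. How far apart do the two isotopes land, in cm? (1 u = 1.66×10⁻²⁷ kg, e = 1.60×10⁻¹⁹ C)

Both emerge at v = E/B₁ = 1.89×10^5 m/s.
r = mv/(qB₂), so r₁ = 0.09274 m and r₂ = 0.09804 m, giving Δr = 5.30×10^-3 m.
After a semicircle each ion lands a diameter 2r from the entry slit, so the separation is 2Δr = 0.0106 m.

Δd ≈ 1.06 cm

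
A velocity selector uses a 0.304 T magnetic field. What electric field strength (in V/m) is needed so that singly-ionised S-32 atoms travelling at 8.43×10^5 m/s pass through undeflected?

qE = qvB ⇒ E = vB = (8.43×10^5)(0.304) = 2.56×10^5 V/m.

E ≈ 2.56×10^5 V/m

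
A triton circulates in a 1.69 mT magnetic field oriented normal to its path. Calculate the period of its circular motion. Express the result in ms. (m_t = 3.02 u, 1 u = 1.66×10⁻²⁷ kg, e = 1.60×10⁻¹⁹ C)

T ≈ 0.116 ms

The cyclotron period is independent of speed: T = 2πm/(qB).
T = 2π(5.01×10^-27) / [(1×1.60×10^-19)(1.69×10^-3)] = 1.16×10^-4 s.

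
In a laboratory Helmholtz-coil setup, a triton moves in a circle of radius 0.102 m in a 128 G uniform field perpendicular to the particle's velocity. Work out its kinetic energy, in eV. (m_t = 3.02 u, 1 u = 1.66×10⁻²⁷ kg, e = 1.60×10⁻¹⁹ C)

v = qBr/m = (1×1.60×10^-19)(0.0128)(0.102) / (5.01×10^-27) = 4.17×10^4 m/s.
K = ½mv² = 0.5·(5.01×10^-27)·(4.17×10^4)² = 4.35×10^-18 J = 27.2 eV.

K ≈ 27.2 eV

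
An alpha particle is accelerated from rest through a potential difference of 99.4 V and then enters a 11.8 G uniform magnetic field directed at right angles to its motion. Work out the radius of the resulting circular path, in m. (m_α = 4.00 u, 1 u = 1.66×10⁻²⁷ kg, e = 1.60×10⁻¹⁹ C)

The kinetic energy gained is K = qV = (2×1.60×10^-19)(99.4) = 3.18×10^-17 J.
v = √(2K/m) = 9.79×10^4 m/s.
r = mv/(qB) = (6.64×10^-27)(9.79×10^4) / [(2×1.60×10^-19)(1.18×10^-3)] = 1.72 m.

r ≈ 1.72 m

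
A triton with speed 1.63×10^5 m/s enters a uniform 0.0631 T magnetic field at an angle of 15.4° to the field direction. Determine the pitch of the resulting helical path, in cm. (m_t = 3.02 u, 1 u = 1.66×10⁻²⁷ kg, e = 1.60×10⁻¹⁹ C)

The velocity component along B is v∥ = v cos15.4° = 1.57×10^5 m/s.
The cyclotron period T = 2πm/(qB) = 3.12×10^-6 s is set by m, q, B alone.
Pitch = v∥·T = (1.57×10^5)(3.12×10^-6) = 0.490 m.

pitch ≈ 49.0 cm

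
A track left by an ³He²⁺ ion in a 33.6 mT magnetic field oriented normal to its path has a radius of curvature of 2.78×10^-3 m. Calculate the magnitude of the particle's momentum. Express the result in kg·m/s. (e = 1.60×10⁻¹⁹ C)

p ≈ 2.99×10^-23 kg·m/s

Since qvB = mv²/r, the momentum p = mv = qBr.
p = (2×1.60×10^-19)(0.0336)(2.78×10^-3) = 2.99×10^-23 kg·m/s.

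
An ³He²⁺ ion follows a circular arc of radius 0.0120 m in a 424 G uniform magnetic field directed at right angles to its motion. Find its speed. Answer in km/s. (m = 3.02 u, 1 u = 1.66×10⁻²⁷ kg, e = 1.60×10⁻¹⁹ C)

From qvB = mv²/r, v = qBr/m.
v = (2×1.60×10^-19)(0.0424)(0.0120) / (5.01×10^-27) = 3.25×10^4 m/s.

v ≈ 32.5 km/s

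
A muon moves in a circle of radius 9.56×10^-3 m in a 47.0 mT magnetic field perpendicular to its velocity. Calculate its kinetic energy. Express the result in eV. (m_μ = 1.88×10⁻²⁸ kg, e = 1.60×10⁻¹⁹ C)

K ≈ 85.9 eV

v = qBr/m = (1×1.60×10^-19)(0.0470)(9.56×10^-3) / (1.88×10^-28) = 3.82×10^5 m/s.
K = ½mv² = 0.5·(1.88×10^-28)·(3.82×10^5)² = 1.37×10^-17 J = 85.9 eV.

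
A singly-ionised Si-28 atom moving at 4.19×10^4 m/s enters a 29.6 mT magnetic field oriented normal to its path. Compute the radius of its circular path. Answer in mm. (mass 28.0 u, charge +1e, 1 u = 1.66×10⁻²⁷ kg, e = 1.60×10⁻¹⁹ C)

r ≈ 411 mm

The magnetic force provides the centripetal force: qvB = mv²/r, so r = mv/(qB).
r = (4.65×10^-26 kg)(4.19×10^4 m/s) / [(1×1.60×10^-19 C)(0.0296 T)] = 0.411 m.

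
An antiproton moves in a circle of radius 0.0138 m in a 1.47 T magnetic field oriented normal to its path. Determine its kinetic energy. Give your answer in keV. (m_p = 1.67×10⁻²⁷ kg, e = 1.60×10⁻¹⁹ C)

v = qBr/m = (1×1.60×10^-19)(1.47)(0.0138) / (1.67×10^-27) = 1.94×10^6 m/s.
K = ½mv² = 0.5·(1.67×10^-27)·(1.94×10^6)² = 3.15×10^-15 J = 19.7 keV.

K ≈ 19.7 keV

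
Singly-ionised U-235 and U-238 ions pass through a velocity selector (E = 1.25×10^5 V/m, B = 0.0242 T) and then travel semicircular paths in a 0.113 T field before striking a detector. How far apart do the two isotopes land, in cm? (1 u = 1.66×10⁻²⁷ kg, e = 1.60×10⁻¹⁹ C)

Δd ≈ 285 cm

Both emerge at v = E/B₁ = 5.17×10^6 m/s.
r = mv/(qB₂), so r₁ = 111.45 m and r₂ = 112.87 m, giving Δr = 1.42 m.
After a semicircle each ion lands a diameter 2r from the entry slit, so the separation is 2Δr = 2.85 m.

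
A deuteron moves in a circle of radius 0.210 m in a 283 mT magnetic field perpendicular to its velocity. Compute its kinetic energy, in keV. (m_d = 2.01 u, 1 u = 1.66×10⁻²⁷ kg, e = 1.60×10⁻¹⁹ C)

v = qBr/m = (1×1.60×10^-19)(0.283)(0.210) / (3.34×10^-27) = 2.85×10^6 m/s.
K = ½mv² = 0.5·(3.34×10^-27)·(2.85×10^6)² = 1.35×10^-14 J = 84.7 keV.

K ≈ 84.7 keV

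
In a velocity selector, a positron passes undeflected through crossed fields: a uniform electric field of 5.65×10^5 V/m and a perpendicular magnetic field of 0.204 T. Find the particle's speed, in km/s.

For zero net force, qE = qvB, so v = E/B.
v = (5.65×10^5) / (0.204) = 2.77×10^6 m/s.

v ≈ 2770 km/s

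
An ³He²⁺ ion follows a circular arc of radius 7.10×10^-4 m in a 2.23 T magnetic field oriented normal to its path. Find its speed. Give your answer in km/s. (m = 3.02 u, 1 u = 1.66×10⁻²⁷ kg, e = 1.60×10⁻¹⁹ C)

From qvB = mv²/r, v = qBr/m.
v = (2×1.60×10^-19)(2.23)(7.10×10^-4) / (5.01×10^-27) = 1.01×10^5 m/s.

v ≈ 101 km/s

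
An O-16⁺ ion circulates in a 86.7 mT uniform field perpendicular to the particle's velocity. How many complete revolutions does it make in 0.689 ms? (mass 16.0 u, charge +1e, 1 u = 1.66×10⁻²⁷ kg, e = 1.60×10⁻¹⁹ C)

T = 2πm/(qB) = 2π(2.656×10^-26) / [(1×1.60×10^-19)(0.0867)] = 1.2030×10^-5 s.
N = t/T = 6.89×10^-4 / 1.2030×10^-5 ≈ 57.27, so 57 complete revolutions.

N = 57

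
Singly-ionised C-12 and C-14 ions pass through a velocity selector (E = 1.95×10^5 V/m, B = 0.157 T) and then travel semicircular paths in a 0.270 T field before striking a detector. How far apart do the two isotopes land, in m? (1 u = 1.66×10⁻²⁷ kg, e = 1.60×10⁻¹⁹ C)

Both emerge at v = E/B₁ = 1.24×10^6 m/s.
r = mv/(qB₂), so r₁ = 0.5727 m and r₂ = 0.6682 m, giving Δr = 0.0955 m.
After a semicircle each ion lands a diameter 2r from the entry slit, so the separation is 2Δr = 0.191 m.

Δd ≈ 0.191 m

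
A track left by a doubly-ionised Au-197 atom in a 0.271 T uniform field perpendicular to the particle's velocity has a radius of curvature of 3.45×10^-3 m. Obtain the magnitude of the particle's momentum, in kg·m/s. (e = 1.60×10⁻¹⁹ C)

p ≈ 2.99×10^-22 kg·m/s

Since qvB = mv²/r, the momentum p = mv = qBr.
p = (2×1.60×10^-19)(0.271)(3.45×10^-3) = 2.99×10^-22 kg·m/s.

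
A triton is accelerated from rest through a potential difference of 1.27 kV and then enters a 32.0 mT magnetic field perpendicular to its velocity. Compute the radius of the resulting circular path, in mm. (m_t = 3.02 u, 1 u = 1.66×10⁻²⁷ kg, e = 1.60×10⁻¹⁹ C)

r ≈ 279 mm

The kinetic energy gained is K = qV = (1×1.60×10^-19)(1270) = 2.03×10^-16 J.
v = √(2K/m) = 2.85×10^5 m/s.
r = mv/(qB) = (5.01×10^-27)(2.85×10^5) / [(1×1.60×10^-19)(0.0320)] = 0.279 m.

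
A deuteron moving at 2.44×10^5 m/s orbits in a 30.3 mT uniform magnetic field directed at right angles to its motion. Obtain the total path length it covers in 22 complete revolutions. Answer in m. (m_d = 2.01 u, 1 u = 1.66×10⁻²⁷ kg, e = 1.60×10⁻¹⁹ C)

r = mv/(qB) = 0.168 m, so one revolution covers 2πr = 1.06 m.
In 22 revolutions: L = 22·2πr = 23.2 m.

L ≈ 23.2 m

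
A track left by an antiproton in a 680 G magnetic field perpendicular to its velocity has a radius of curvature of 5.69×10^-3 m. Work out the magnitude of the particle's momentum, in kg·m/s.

p ≈ 6.19×10^-23 kg·m/s

Since qvB = mv²/r, the momentum p = mv = qBr.
p = (1×1.60×10^-19)(0.0680)(5.69×10^-3) = 6.19×10^-23 kg·m/s.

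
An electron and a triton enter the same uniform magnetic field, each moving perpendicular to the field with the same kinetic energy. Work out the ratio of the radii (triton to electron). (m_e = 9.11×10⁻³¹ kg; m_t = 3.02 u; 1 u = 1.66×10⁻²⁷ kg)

ratio ≈ 74.2

r = √(2mK)/(qB) ⇒ at equal K, r ∝ √m/q.
r_{triton}/r_{electron} = 74.2.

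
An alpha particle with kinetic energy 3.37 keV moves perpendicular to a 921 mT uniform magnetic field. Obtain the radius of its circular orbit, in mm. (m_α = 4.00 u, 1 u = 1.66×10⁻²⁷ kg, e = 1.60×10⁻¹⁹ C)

Convert the energy: K = 3.37 keV = 5.39×10^-16 J.
v = √(2K/m) = √(2·5.39×10^-16/6.64×10^-27) = 4.03×10^5 m/s.
r = mv/(qB) = (6.64×10^-27)(4.03×10^5) / [(2×1.60×10^-19)(0.921)] = 9.08×10^-3 m.

r ≈ 9.08 mm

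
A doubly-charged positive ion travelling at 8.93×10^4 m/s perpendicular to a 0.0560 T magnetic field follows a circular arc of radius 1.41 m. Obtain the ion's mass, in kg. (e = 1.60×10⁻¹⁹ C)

m ≈ 2.83×10^-25 kg

qvB = mv²/r ⇒ m = qBr/v.
m = (2×1.60×10^-19)(0.0560)(1.41) / (8.93×10^4) = 2.83×10^-25 kg.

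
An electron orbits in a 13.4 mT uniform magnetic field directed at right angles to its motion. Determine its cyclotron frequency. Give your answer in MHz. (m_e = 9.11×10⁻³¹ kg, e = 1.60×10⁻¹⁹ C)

f = qB/(2πm) = (1×1.60×10^-19)(0.0134) / [2π(9.11×10^-31)] = 3.75×10^8 Hz.

f ≈ 375 MHz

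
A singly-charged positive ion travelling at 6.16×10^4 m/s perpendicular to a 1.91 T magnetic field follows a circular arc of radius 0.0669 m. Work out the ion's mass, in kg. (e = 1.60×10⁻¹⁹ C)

qvB = mv²/r ⇒ m = qBr/v.
m = (1×1.60×10^-19)(1.91)(0.0669) / (6.16×10^4) = 3.32×10^-25 kg.

m ≈ 3.32×10^-25 kg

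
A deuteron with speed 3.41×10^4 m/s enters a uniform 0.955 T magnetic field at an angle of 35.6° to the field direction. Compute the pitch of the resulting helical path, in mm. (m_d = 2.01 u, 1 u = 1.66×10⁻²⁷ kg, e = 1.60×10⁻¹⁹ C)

pitch ≈ 3.80 mm

The velocity component along B is v∥ = v cos35.6° = 2.77×10^4 m/s.
The cyclotron period T = 2πm/(qB) = 1.37×10^-7 s is set by m, q, B alone.
Pitch = v∥·T = (2.77×10^4)(1.37×10^-7) = 3.80×10^-3 m.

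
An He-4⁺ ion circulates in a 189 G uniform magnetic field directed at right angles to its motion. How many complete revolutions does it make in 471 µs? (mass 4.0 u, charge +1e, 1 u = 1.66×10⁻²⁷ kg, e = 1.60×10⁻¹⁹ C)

N = 34

T = 2πm/(qB) = 2π(6.64×10^-27) / [(1×1.60×10^-19)(0.0189)] = 1.3796×10^-5 s.
N = t/T = 4.71×10^-4 / 1.3796×10^-5 ≈ 34.14, so 34 complete revolutions.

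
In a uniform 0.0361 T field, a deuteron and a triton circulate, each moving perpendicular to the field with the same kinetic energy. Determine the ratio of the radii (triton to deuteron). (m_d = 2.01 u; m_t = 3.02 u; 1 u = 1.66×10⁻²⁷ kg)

ratio ≈ 1.23

r = √(2mK)/(qB) ⇒ at equal K, r ∝ √m/q.
r_{triton}/r_{deuteron} = 1.23.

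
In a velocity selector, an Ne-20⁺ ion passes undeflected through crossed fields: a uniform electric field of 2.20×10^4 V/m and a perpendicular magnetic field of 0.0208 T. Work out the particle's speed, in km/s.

For zero net force, qE = qvB, so v = E/B.
v = (2.20×10^4) / (0.0208) = 1.06×10^6 m/s.

v ≈ 1060 km/s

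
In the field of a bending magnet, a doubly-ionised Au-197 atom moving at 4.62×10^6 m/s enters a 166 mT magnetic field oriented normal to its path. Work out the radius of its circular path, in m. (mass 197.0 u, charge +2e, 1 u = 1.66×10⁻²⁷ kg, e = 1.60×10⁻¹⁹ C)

r ≈ 28.4 m

The magnetic force provides the centripetal force: qvB = mv²/r, so r = mv/(qB).
r = (3.27×10^-25 kg)(4.62×10^6 m/s) / [(2×1.60×10^-19 C)(0.166 T)] = 28.4 m.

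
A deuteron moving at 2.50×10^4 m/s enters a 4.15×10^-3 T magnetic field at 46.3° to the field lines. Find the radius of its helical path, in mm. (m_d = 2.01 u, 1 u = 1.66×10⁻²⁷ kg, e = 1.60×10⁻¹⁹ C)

r ≈ 90.8 mm

Only the perpendicular component v⊥ = v sin46.3° = 1.81×10^4 m/s is bent by the field.
r = m v⊥ /(qB) = (3.34×10^-27)(1.81×10^4) / [(1×1.60×10^-19)(4.15×10^-3)] = 0.0908 m.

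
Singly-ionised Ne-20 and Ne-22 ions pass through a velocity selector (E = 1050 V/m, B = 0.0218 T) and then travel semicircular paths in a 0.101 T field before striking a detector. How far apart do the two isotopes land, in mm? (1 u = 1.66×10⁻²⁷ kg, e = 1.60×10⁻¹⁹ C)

Both emerge at v = E/B₁ = 4.82×10^4 m/s.
r = mv/(qB₂), so r₁ = 0.098953 m and r₂ = 0.10885 m, giving Δr = 9.90×10^-3 m.
After a semicircle each ion lands a diameter 2r from the entry slit, so the separation is 2Δr = 0.0198 m.

Δd ≈ 19.8 mm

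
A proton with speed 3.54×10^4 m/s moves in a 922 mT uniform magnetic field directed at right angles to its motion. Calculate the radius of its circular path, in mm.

r ≈ 0.401 mm

The magnetic force provides the centripetal force: qvB = mv²/r, so r = mv/(qB).
r = (1.67×10^-27 kg)(3.54×10^4 m/s) / [(1×1.60×10^-19 C)(0.922 T)] = 4.01×10^-4 m.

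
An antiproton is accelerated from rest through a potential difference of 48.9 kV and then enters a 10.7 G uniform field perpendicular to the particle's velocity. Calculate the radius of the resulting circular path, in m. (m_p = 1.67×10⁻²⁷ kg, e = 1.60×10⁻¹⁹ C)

r ≈ 29.9 m

The kinetic energy gained is K = qV = (1×1.60×10^-19)(4.89×10^4) = 7.82×10^-15 J.
v = √(2K/m) = 3.06×10^6 m/s.
r = mv/(qB) = (1.67×10^-27)(3.06×10^6) / [(1×1.60×10^-19)(1.07×10^-3)] = 29.9 m.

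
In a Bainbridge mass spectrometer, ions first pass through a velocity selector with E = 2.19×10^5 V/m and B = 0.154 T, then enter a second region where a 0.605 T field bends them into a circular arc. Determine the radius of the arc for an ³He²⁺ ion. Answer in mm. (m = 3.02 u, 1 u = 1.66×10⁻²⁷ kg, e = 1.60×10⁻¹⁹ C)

r ≈ 36.8 mm

The selector passes v = E/B = 2.19×10^5/0.154 = 1.42×10^6 m/s.
In the deflection region, r = mv/(qB₂) = (5.01×10^-27)(1.42×10^6) / [(2×1.60×10^-19)(0.605)] = 0.0368 m.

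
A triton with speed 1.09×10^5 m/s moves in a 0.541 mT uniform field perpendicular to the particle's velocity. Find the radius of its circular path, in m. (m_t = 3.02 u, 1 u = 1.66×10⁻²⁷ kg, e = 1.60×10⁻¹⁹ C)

r ≈ 6.31 m

The magnetic force provides the centripetal force: qvB = mv²/r, so r = mv/(qB).
r = (5.01×10^-27 kg)(1.09×10^5 m/s) / [(1×1.60×10^-19 C)(5.41×10^-4 T)] = 6.31 m.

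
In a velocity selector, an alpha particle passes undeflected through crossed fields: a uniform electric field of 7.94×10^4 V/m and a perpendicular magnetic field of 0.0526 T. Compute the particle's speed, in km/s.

v ≈ 1510 km/s

For zero net force, qE = qvB, so v = E/B.
v = (7.94×10^4) / (0.0526) = 1.51×10^6 m/s.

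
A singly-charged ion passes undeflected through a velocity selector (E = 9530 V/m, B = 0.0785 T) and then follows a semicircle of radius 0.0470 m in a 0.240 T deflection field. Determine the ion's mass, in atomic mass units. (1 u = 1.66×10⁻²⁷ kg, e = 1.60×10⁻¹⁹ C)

m ≈ 8.96 u

v = E/B₁ = 1.21×10^5 m/s.
From r = mv/(qB₂), m = qB₂r/v = (1×1.60×10^-19)(0.240)(0.0470) / (1.21×10^5) = 1.49×10^-26 kg.
In atomic mass units: m = 1.49×10^-26 / 1.66×10^-27 = 8.96 u.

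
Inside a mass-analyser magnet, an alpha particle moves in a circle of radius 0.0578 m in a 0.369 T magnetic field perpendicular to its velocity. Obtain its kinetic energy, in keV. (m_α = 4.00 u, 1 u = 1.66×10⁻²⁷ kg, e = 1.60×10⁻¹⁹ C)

K ≈ 21.9 keV

v = qBr/m = (2×1.60×10^-19)(0.369)(0.0578) / (6.64×10^-27) = 1.03×10^6 m/s.
K = ½mv² = 0.5·(6.64×10^-27)·(1.03×10^6)² = 3.51×10^-15 J = 21.9 keV.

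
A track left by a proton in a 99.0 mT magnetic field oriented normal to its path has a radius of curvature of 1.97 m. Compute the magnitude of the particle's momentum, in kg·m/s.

p ≈ 3.12×10^-20 kg·m/s

Since qvB = mv²/r, the momentum p = mv = qBr.
p = (1×1.60×10^-19)(0.0990)(1.97) = 3.12×10^-20 kg·m/s.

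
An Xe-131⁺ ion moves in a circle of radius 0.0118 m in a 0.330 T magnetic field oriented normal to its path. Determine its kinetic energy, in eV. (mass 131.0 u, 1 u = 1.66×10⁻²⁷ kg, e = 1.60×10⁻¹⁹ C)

v = qBr/m = (1×1.60×10^-19)(0.330)(0.0118) / (2.17×10^-25) = 2870 m/s.
K = ½mv² = 0.5·(2.17×10^-25)·(2870)² = 8.93×10^-19 J = 5.58 eV.

K ≈ 5.58 eV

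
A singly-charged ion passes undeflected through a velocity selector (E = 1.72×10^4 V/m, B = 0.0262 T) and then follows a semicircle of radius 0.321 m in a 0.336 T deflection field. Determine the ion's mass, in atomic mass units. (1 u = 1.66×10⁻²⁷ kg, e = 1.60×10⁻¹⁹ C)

m ≈ 15.8 u

v = E/B₁ = 6.56×10^5 m/s.
From r = mv/(qB₂), m = qB₂r/v = (1×1.60×10^-19)(0.336)(0.321) / (6.56×10^5) = 2.63×10^-26 kg.
In atomic mass units: m = 2.63×10^-26 / 1.66×10^-27 = 15.8 u.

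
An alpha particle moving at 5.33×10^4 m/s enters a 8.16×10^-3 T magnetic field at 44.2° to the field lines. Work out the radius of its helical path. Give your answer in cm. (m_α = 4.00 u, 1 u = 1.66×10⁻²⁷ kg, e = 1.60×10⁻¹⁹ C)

Only the perpendicular component v⊥ = v sin44.2° = 3.72×10^4 m/s is bent by the field.
r = m v⊥ /(qB) = (6.64×10^-27)(3.72×10^4) / [(2×1.60×10^-19)(8.16×10^-3)] = 0.0945 m.

r ≈ 9.45 cm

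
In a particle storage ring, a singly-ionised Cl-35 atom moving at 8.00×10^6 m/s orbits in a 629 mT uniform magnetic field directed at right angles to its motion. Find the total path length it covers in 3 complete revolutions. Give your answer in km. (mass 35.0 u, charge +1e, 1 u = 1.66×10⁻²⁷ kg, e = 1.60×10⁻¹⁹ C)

L ≈ 0.0871 km

r = mv/(qB) = 4.62 m, so one revolution covers 2πr = 29.0 m.
In 3 revolutions: L = 3·2πr = 87.1 m.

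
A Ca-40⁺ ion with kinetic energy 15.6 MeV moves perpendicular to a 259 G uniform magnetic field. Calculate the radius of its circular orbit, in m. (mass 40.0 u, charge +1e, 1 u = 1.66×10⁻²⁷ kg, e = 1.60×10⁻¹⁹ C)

r ≈ 139 m

Convert the energy: K = 15.6 MeV = 2.50×10^-12 J.
v = √(2K/m) = √(2·2.50×10^-12/6.64×10^-26) = 8.67×10^6 m/s.
r = mv/(qB) = (6.64×10^-26)(8.67×10^6) / [(1×1.60×10^-19)(0.0259)] = 139 m.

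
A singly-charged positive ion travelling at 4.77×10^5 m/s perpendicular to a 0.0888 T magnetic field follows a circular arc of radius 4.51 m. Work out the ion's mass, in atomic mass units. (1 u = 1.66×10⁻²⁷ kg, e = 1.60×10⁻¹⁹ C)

m ≈ 80.9 u

qvB = mv²/r ⇒ m = qBr/v.
m = (1×1.60×10^-19)(0.0888)(4.51) / (4.77×10^5) = 1.34×10^-25 kg = 80.9 u.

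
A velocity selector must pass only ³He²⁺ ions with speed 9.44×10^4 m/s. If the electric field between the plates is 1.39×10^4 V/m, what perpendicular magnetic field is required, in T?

B ≈ 0.147 T

qE = qvB ⇒ B = E/v = (1.39×10^4) / (9.44×10^4) = 0.147 T.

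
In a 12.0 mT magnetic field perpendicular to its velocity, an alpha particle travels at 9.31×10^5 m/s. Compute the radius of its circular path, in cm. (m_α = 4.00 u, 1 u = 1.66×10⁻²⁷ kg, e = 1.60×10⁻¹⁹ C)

r ≈ 161 cm

The magnetic force provides the centripetal force: qvB = mv²/r, so r = mv/(qB).
r = (6.64×10^-27 kg)(9.31×10^5 m/s) / [(2×1.60×10^-19 C)(0.0120 T)] = 1.61 m.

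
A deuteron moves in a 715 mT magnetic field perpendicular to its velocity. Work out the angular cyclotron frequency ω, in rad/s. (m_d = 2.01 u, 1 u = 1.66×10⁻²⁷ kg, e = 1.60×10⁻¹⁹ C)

ω ≈ 3.43×10^7 rad/s

ω = qB/m = (1×1.60×10^-19)(0.715) / (3.34×10^-27) = 3.43×10^7 rad/s.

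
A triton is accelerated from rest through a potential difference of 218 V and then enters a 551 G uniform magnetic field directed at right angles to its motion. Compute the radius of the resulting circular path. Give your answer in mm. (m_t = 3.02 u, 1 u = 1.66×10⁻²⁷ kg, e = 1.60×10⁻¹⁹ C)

The kinetic energy gained is K = qV = (1×1.60×10^-19)(218) = 3.49×10^-17 J.
v = √(2K/m) = 1.18×10^5 m/s.
r = mv/(qB) = (5.01×10^-27)(1.18×10^5) / [(1×1.60×10^-19)(0.0551)] = 0.0671 m.

r ≈ 67.1 mm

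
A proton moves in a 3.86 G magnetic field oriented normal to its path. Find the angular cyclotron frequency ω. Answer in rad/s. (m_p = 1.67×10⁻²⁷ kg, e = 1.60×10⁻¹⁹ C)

ω ≈ 3.70×10^4 rad/s

ω = qB/m = (1×1.60×10^-19)(3.86×10^-4) / (1.67×10^-27) = 3.70×10^4 rad/s.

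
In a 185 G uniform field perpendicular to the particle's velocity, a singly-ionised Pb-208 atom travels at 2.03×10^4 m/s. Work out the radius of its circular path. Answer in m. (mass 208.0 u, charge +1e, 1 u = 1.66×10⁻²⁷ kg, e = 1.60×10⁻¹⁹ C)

r ≈ 2.37 m

The magnetic force provides the centripetal force: qvB = mv²/r, so r = mv/(qB).
r = (3.45×10^-25 kg)(2.03×10^4 m/s) / [(1×1.60×10^-19 C)(0.0185 T)] = 2.37 m.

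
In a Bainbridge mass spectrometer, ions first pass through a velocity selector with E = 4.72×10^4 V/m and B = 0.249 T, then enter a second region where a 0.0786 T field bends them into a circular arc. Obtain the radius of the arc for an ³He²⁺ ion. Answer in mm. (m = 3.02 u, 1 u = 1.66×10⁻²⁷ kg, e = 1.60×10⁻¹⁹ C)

r ≈ 37.8 mm

The selector passes v = E/B = 4.72×10^4/0.249 = 1.90×10^5 m/s.
In the deflection region, r = mv/(qB₂) = (5.01×10^-27)(1.90×10^5) / [(2×1.60×10^-19)(0.0786)] = 0.0378 m.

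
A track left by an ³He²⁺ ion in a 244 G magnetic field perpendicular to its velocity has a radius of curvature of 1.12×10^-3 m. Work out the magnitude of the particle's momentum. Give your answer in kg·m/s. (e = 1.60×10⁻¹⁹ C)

Since qvB = mv²/r, the momentum p = mv = qBr.
p = (2×1.60×10^-19)(0.0244)(1.12×10^-3) = 8.74×10^-24 kg·m/s.

p ≈ 8.74×10^-24 kg·m/s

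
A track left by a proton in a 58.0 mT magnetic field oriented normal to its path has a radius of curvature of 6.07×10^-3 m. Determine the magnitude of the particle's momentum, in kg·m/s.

p ≈ 5.63×10^-23 kg·m/s

Since qvB = mv²/r, the momentum p = mv = qBr.
p = (1×1.60×10^-19)(0.0580)(6.07×10^-3) = 5.63×10^-23 kg·m/s.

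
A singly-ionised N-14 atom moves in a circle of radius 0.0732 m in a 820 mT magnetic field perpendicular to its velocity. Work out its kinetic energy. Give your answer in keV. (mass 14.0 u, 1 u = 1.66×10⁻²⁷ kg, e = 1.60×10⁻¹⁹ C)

K ≈ 12.4 keV

v = qBr/m = (1×1.60×10^-19)(0.820)(0.0732) / (2.32×10^-26) = 4.13×10^5 m/s.
K = ½mv² = 0.5·(2.32×10^-26)·(4.13×10^5)² = 1.98×10^-15 J = 12.4 keV.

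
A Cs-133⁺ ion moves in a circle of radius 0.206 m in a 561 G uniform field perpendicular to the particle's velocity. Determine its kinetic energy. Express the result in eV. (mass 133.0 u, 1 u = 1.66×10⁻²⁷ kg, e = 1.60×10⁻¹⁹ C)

v = qBr/m = (1×1.60×10^-19)(0.0561)(0.206) / (2.21×10^-25) = 8380 m/s.
K = ½mv² = 0.5·(2.21×10^-25)·(8380)² = 7.74×10^-18 J = 48.4 eV.

K ≈ 48.4 eV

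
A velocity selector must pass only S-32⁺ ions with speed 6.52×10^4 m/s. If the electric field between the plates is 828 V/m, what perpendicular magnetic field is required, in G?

qE = qvB ⇒ B = E/v = (828) / (6.52×10^4) = 0.0127 T.

B ≈ 127 G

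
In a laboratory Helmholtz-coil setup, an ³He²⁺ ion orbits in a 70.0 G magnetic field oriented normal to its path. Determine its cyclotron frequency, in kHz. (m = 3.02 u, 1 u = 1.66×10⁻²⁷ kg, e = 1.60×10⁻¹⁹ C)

f ≈ 71.1 kHz

f = qB/(2πm) = (2×1.60×10^-19)(7.00×10^-3) / [2π(5.01×10^-27)] = 7.11×10^4 Hz.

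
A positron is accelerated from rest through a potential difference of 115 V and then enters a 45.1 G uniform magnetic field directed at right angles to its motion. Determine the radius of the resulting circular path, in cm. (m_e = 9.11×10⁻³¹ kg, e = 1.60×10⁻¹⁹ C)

r ≈ 0.802 cm

The kinetic energy gained is K = qV = (1×1.60×10^-19)(115) = 1.84×10^-17 J.
v = √(2K/m) = 6.36×10^6 m/s.
r = mv/(qB) = (9.11×10^-31)(6.36×10^6) / [(1×1.60×10^-19)(4.51×10^-3)] = 8.02×10^-3 m.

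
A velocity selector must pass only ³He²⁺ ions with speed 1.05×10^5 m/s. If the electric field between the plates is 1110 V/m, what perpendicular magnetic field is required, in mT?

B ≈ 10.6 mT

qE = qvB ⇒ B = E/v = (1110) / (1.05×10^5) = 0.0106 T.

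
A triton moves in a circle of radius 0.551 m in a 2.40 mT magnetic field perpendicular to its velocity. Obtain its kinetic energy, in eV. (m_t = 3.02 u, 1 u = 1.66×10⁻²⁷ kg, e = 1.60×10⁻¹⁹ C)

K ≈ 27.9 eV

v = qBr/m = (1×1.60×10^-19)(2.40×10^-3)(0.551) / (5.01×10^-27) = 4.22×10^4 m/s.
K = ½mv² = 0.5·(5.01×10^-27)·(4.22×10^4)² = 4.46×10^-18 J = 27.9 eV.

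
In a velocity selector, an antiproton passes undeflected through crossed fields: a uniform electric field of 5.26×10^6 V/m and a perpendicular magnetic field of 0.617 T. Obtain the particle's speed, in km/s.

v ≈ 8530 km/s

For zero net force, qE = qvB, so v = E/B.
v = (5.26×10^6) / (0.617) = 8.53×10^6 m/s.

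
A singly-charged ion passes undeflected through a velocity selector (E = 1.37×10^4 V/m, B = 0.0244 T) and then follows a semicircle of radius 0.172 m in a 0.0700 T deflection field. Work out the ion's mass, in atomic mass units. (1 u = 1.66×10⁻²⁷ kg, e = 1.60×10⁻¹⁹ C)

v = E/B₁ = 5.61×10^5 m/s.
From r = mv/(qB₂), m = qB₂r/v = (1×1.60×10^-19)(0.0700)(0.172) / (5.61×10^5) = 3.43×10^-27 kg.
In atomic mass units: m = 3.43×10^-27 / 1.66×10^-27 = 2.07 u.

m ≈ 2.07 u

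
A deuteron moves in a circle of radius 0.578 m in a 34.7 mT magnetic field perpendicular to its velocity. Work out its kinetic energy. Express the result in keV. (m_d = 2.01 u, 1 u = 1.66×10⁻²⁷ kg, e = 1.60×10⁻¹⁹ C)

v = qBr/m = (1×1.60×10^-19)(0.0347)(0.578) / (3.34×10^-27) = 9.62×10^5 m/s.
K = ½mv² = 0.5·(3.34×10^-27)·(9.62×10^5)² = 1.54×10^-15 J = 9.64 keV.

K ≈ 9.64 keV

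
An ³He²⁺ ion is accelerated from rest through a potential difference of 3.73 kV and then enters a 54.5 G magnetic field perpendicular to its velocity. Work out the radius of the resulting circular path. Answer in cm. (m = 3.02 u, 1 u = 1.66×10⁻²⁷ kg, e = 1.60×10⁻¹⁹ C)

The kinetic energy gained is K = qV = (2×1.60×10^-19)(3730) = 1.19×10^-15 J.
v = √(2K/m) = 6.90×10^5 m/s.
r = mv/(qB) = (5.01×10^-27)(6.90×10^5) / [(2×1.60×10^-19)(5.45×10^-3)] = 1.98 m.

r ≈ 198 cm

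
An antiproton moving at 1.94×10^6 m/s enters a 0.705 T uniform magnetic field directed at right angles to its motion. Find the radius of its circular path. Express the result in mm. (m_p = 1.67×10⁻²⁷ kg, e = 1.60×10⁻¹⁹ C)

r ≈ 28.7 mm

The magnetic force provides the centripetal force: qvB = mv²/r, so r = mv/(qB).
r = (1.67×10^-27 kg)(1.94×10^6 m/s) / [(1×1.60×10^-19 C)(0.705 T)] = 0.0287 m.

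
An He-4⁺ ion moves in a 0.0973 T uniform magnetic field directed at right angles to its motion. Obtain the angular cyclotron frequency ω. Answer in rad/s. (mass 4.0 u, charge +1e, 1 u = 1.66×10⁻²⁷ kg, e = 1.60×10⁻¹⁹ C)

ω ≈ 2.34×10^6 rad/s

ω = qB/m = (1×1.60×10^-19)(0.0973) / (6.64×10^-27) = 2.34×10^6 rad/s.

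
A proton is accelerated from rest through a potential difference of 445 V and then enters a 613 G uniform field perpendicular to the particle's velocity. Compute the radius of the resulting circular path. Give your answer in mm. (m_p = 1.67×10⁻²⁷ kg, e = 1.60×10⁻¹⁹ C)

r ≈ 49.7 mm

The kinetic energy gained is K = qV = (1×1.60×10^-19)(445) = 7.12×10^-17 J.
v = √(2K/m) = 2.92×10^5 m/s.
r = mv/(qB) = (1.67×10^-27)(2.92×10^5) / [(1×1.60×10^-19)(0.0613)] = 0.0497 m.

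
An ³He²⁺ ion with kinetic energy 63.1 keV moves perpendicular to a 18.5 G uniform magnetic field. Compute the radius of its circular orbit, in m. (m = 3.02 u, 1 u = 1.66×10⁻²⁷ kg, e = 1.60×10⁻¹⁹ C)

Convert the energy: K = 63.1 keV = 1.01×10^-14 J.
v = √(2K/m) = √(2·1.01×10^-14/5.01×10^-27) = 2.01×10^6 m/s.
r = mv/(qB) = (5.01×10^-27)(2.01×10^6) / [(2×1.60×10^-19)(1.85×10^-3)] = 17.0 m.

r ≈ 17.0 m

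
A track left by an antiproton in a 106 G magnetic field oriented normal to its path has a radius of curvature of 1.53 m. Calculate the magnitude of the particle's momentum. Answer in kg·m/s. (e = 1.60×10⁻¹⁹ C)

Since qvB = mv²/r, the momentum p = mv = qBr.
p = (1×1.60×10^-19)(0.0106)(1.53) = 2.59×10^-21 kg·m/s.

p ≈ 2.59×10^-21 kg·m/s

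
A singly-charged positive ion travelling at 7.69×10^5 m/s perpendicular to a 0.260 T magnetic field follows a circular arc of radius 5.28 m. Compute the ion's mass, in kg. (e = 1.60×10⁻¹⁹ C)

qvB = mv²/r ⇒ m = qBr/v.
m = (1×1.60×10^-19)(0.260)(5.28) / (7.69×10^5) = 2.86×10^-25 kg.

m ≈ 2.86×10^-25 kg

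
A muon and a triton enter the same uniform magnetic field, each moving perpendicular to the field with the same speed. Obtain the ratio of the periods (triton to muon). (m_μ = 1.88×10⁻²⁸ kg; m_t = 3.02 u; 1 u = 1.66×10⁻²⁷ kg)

T = 2πm/(qB) is independent of speed, so T₂/T₁ = (m₂/q₂)/(m₁/q₁).
T_{triton}/T_{muon} = (5.01×10^-27/1e) / (1.88×10^-28/1e) = 26.7.

ratio ≈ 26.7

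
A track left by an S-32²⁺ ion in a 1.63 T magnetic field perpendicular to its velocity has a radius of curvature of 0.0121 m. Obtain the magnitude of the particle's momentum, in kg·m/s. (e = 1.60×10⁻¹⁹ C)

p ≈ 6.31×10^-21 kg·m/s

Since qvB = mv²/r, the momentum p = mv = qBr.
p = (2×1.60×10^-19)(1.63)(0.0121) = 6.31×10^-21 kg·m/s.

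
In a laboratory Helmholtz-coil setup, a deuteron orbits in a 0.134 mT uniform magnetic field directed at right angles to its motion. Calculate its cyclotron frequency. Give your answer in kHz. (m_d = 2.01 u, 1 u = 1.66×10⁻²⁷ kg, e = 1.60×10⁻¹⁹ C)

f ≈ 1.02 kHz

f = qB/(2πm) = (1×1.60×10^-19)(1.34×10^-4) / [2π(3.34×10^-27)] = 1020 Hz.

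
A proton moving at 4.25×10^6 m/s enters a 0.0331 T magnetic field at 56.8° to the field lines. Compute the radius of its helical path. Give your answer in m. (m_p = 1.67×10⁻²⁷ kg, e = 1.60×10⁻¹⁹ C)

r ≈ 1.12 m

Only the perpendicular component v⊥ = v sin56.8° = 3.56×10^6 m/s is bent by the field.
r = m v⊥ /(qB) = (1.67×10^-27)(3.56×10^6) / [(1×1.60×10^-19)(0.0331)] = 1.12 m.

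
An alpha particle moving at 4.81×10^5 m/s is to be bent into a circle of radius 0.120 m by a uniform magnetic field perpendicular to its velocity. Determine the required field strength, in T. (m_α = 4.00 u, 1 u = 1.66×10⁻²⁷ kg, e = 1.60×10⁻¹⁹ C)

B ≈ 0.0832 T

qvB = mv²/r gives B = mv/(qr).
B = (6.64×10^-27)(4.81×10^5) / [(2×1.60×10^-19)(0.120)] = 0.0832 T.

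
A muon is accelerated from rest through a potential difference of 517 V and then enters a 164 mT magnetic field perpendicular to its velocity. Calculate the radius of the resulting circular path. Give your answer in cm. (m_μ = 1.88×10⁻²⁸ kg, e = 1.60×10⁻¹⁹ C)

r ≈ 0.672 cm

The kinetic energy gained is K = qV = (1×1.60×10^-19)(517) = 8.27×10^-17 J.
v = √(2K/m) = 9.38×10^5 m/s.
r = mv/(qB) = (1.88×10^-28)(9.38×10^5) / [(1×1.60×10^-19)(0.164)] = 6.72×10^-3 m.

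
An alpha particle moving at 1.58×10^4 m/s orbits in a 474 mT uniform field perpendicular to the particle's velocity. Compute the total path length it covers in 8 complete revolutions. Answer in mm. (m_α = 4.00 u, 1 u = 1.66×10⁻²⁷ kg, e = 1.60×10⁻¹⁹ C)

r = mv/(qB) = 6.92×10^-4 m, so one revolution covers 2πr = 4.35×10^-3 m.
In 8 revolutions: L = 8·2πr = 0.0348 m.

L ≈ 34.8 mm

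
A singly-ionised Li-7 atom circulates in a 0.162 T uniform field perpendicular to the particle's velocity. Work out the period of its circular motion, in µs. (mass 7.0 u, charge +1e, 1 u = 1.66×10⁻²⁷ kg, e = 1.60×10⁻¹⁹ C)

The cyclotron period is independent of speed: T = 2πm/(qB).
T = 2π(1.16×10^-26) / [(1×1.60×10^-19)(0.162)] = 2.82×10^-6 s.

T ≈ 2.82 µs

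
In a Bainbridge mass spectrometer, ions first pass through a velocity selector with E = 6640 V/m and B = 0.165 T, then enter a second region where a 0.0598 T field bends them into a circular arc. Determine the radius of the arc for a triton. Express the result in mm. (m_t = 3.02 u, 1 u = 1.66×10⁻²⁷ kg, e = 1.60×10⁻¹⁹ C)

r ≈ 21.1 mm

The selector passes v = E/B = 6640/0.165 = 4.02×10^4 m/s.
In the deflection region, r = mv/(qB₂) = (5.01×10^-27)(4.02×10^4) / [(1×1.60×10^-19)(0.0598)] = 0.0211 m.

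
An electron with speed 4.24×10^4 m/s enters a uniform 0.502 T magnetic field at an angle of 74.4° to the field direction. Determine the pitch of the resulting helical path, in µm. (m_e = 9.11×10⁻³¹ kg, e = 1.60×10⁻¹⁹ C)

The velocity component along B is v∥ = v cos74.4° = 1.14×10^4 m/s.
The cyclotron period T = 2πm/(qB) = 7.13×10^-11 s is set by m, q, B alone.
Pitch = v∥·T = (1.14×10^4)(7.13×10^-11) = 8.13×10^-7 m.

pitch ≈ 0.813 µm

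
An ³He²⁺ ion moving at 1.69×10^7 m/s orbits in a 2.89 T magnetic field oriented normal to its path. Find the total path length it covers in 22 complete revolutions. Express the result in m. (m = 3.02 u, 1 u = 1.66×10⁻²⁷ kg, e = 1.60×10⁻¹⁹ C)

r = mv/(qB) = 0.0916 m, so one revolution covers 2πr = 0.576 m.
In 22 revolutions: L = 22·2πr = 12.7 m.

L ≈ 12.7 m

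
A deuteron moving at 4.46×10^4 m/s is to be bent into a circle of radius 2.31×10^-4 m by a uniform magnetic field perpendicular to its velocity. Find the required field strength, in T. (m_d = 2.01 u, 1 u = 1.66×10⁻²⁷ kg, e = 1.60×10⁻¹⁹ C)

B ≈ 4.03 T

qvB = mv²/r gives B = mv/(qr).
B = (3.34×10^-27)(4.46×10^4) / [(1×1.60×10^-19)(2.31×10^-4)] = 4.03 T.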